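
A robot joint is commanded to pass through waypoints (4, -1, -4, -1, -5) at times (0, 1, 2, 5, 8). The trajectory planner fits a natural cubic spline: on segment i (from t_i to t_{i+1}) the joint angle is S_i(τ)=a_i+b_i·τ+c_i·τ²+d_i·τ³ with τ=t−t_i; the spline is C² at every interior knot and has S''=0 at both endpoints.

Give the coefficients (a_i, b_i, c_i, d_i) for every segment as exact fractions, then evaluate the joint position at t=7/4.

  seg 0: a=4 b=-257/48 c=0 d=17/48
  seg 1: a=-1 b=-103/24 c=17/16 d=11/48
  seg 2: a=-4 b=-71/48 c=7/4 d=-133/432
  seg 3: a=-1 b=17/24 c=-49/48 d=49/432
S(7/4) = -3609/1024

Δ: Δ0=-5, Δ1=-3, Δ2=1, Δ3=-4/3
row 1: diag=4, rhs=12; c'=1/4, d'=3
row 2: denom=8−1·1/4=31/4; d'=(24−1·3)/(31/4)=84/31
row 3: denom=12−3·12/31=336/31; d'=(-14−3·84/31)/(336/31)=-49/24
back: M3=-49/24
back: M2=84/31−12/31·-49/24=7/2
back: M1=3−1/4·7/2=17/8
M: M0=0, M1=17/8, M2=7/2, M3=-49/24, M4=0
seg 0: a=4, c=M0/2=0, d=(M1−M0)/(6·1)=17/48, b=Δ0−h0·(2M0+M1)/6=-257/48
seg 1: a=-1, c=M1/2=17/16, d=(M2−M1)/(6·1)=11/48, b=Δ1−h1·(2M1+M2)/6=-103/24
seg 2: a=-4, c=M2/2=7/4, d=(M3−M2)/(6·3)=-133/432, b=Δ2−h2·(2M2+M3)/6=-71/48
seg 3: a=-1, c=M3/2=-49/48, d=(M4−M3)/(6·3)=49/432, b=Δ3−h3·(2M3+M4)/6=17/24
t_q=7/4 → seg 1, τ=3/4; S=-1+-103/24·τ+17/16·τ²+11/48·τ³=-3609/1024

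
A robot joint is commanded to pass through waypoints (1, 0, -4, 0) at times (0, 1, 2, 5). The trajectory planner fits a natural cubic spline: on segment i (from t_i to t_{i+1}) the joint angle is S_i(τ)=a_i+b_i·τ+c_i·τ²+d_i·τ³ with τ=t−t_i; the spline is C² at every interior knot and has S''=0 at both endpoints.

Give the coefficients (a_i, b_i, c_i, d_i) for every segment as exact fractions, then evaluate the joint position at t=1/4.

  seg 0: a=1 b=-5/93 c=0 d=-88/93
  seg 1: a=0 b=-269/93 c=-88/31 d=161/93
  seg 2: a=-4 b=-314/93 c=73/31 d=-73/279
S(1/4) = 241/248

Δ: Δ0=-1, Δ1=-4, Δ2=4/3
row 1: diag=4, rhs=-18; c'=1/4, d'=-9/2
row 2: denom=8−1·1/4=31/4; d'=(32−1·-9/2)/(31/4)=146/31
back: M2=146/31
back: M1=-9/2−1/4·146/31=-176/31
M: M0=0, M1=-176/31, M2=146/31, M3=0
seg 0: a=1, c=M0/2=0, d=(M1−M0)/(6·1)=-88/93, b=Δ0−h0·(2M0+M1)/6=-5/93
seg 1: a=0, c=M1/2=-88/31, d=(M2−M1)/(6·1)=161/93, b=Δ1−h1·(2M1+M2)/6=-269/93
seg 2: a=-4, c=M2/2=73/31, d=(M3−M2)/(6·3)=-73/279, b=Δ2−h2·(2M2+M3)/6=-314/93
t_q=1/4 → seg 0, τ=1/4; S=1+-5/93·τ+0·τ²+-88/93·τ³=241/248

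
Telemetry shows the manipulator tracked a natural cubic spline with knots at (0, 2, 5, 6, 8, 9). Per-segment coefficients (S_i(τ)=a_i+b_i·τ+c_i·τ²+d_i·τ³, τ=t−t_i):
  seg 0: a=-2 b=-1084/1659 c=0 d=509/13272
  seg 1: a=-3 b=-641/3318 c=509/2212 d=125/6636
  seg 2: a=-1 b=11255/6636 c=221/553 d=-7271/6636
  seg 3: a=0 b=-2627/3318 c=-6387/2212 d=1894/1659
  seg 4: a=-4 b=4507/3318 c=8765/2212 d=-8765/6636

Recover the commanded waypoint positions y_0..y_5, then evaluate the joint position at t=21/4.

y_0 = S_0(0) = a_0 = -2
y_1 = S_1(0) = a_1 = -3
y_2 = S_2(0) = a_2 = -1
y_3 = S_3(0) = a_3 = 0
y_4 = S_4(0) = a_4 = -4
y_5 = S_4(1) = 0
t_q=21/4 is in segment 2 (τ=1/4); S_2(τ)=-80429/141568

y_0=-2 y_1=-3 y_2=-1 y_3=0 y_4=-4 y_5=0
S(21/4) = -80429/141568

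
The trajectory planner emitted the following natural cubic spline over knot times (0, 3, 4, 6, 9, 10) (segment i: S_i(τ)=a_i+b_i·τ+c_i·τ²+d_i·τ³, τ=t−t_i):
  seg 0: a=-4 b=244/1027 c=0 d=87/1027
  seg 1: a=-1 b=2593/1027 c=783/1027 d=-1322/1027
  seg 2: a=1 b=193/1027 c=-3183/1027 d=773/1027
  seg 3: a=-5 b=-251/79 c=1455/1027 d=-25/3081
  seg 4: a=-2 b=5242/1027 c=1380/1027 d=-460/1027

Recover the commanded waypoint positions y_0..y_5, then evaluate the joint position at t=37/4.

y_0 = S_0(0) = a_0 = -4
y_1 = S_1(0) = a_1 = -1
y_2 = S_2(0) = a_2 = 1
y_3 = S_3(0) = a_3 = -5
y_4 = S_4(0) = a_4 = -2
y_5 = S_4(1) = 4
t_q=37/4 is in segment 4 (τ=1/4); S_4(τ)=-10631/16432

y_0=-4 y_1=-1 y_2=1 y_3=-5 y_4=-2 y_5=4
S(37/4) = -10631/16432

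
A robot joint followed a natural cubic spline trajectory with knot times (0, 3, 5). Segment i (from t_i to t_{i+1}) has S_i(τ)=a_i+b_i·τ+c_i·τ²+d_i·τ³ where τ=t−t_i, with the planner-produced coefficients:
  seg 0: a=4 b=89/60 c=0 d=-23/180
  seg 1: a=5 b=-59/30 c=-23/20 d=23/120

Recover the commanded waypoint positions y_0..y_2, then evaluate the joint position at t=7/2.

y_0=4 y_1=5 y_2=-2
S(7/2) = 1201/320

y_0 = S_0(0) = a_0 = 4
y_1 = S_1(0) = a_1 = 5
y_2 = S_1(2) = -2
t_q=7/2 is in segment 1 (τ=1/2); S_1(τ)=1201/320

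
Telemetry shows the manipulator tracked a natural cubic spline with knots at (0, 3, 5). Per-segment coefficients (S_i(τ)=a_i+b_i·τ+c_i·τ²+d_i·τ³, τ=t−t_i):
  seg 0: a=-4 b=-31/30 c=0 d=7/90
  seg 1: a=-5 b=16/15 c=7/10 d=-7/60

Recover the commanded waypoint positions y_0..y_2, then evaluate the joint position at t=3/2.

y_0=-4 y_1=-5 y_2=-1
S(3/2) = -423/80

y_0 = S_0(0) = a_0 = -4
y_1 = S_1(0) = a_1 = -5
y_2 = S_1(2) = -1
t_q=3/2 is in segment 0 (τ=3/2); S_0(τ)=-423/80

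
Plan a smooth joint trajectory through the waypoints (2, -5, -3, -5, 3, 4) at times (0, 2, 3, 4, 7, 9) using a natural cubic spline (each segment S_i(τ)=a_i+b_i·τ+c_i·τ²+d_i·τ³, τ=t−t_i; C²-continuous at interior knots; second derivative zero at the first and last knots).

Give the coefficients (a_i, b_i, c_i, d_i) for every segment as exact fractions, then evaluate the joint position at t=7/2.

Δ: Δ0=-7/2, Δ1=2, Δ2=-2, Δ3=8/3, Δ4=1/2
row 1: diag=6, rhs=33; c'=1/6, d'=11/2
row 2: denom=4−1·1/6=23/6; d'=(-24−1·11/2)/(23/6)=-177/23
row 3: denom=8−1·6/23=178/23; d'=(28−1·-177/23)/(178/23)=821/178
row 4: denom=10−3·69/178=1573/178; d'=(-13−3·821/178)/(1573/178)=-4777/1573
back: M4=-4777/1573
back: M3=821/178−69/178·-4777/1573=9107/1573
back: M2=-177/23−6/23·9107/1573=-14481/1573
back: M1=11/2−1/6·-14481/1573=11065/1573
M: M0=0, M1=11065/1573, M2=-14481/1573, M3=9107/1573, M4=-4777/1573, M5=0
seg 0: a=2, c=M0/2=0, d=(M1−M0)/(6·2)=11065/18876, b=Δ0−h0·(2M0+M1)/6=-55163/9438
seg 1: a=-5, c=M1/2=11065/3146, d=(M2−M1)/(6·1)=-12773/4719, b=Δ1−h1·(2M1+M2)/6=11227/9438
seg 2: a=-3, c=M2/2=-14481/3146, d=(M3−M2)/(6·1)=11794/4719, b=Δ2−h2·(2M2+M3)/6=89/858
seg 3: a=-5, c=M3/2=9107/3146, d=(M4−M3)/(6·3)=-178/363, b=Δ3−h3·(2M3+M4)/6=-15143/9438
seg 4: a=3, c=M4/2=-4777/3146, d=(M5−M4)/(6·2)=4777/18876, b=Δ4−h4·(2M4+M5)/6=23827/9438
t_q=7/2 → seg 2, τ=1/2; S=-3+89/858·τ+-14481/3146·τ²+11794/4719·τ³=-47649/12584

  seg 0: a=2 b=-55163/9438 c=0 d=11065/18876
  seg 1: a=-5 b=11227/9438 c=11065/3146 d=-12773/4719
  seg 2: a=-3 b=89/858 c=-14481/3146 d=11794/4719
  seg 3: a=-5 b=-15143/9438 c=9107/3146 d=-178/363
  seg 4: a=3 b=23827/9438 c=-4777/3146 d=4777/18876
S(7/2) = -47649/12584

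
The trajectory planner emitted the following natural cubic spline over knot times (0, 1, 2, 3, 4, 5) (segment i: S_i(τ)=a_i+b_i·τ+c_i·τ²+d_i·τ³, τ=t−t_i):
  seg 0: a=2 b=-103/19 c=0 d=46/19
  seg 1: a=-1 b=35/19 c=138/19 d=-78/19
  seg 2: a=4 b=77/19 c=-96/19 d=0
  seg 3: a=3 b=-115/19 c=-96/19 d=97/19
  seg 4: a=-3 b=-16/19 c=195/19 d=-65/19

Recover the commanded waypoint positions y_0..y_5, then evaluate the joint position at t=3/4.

y_0 = S_0(0) = a_0 = 2
y_1 = S_1(0) = a_1 = -1
y_2 = S_2(0) = a_2 = 4
y_3 = S_3(0) = a_3 = 3
y_4 = S_4(0) = a_4 = -3
y_5 = S_4(1) = 3
t_q=3/4 is in segment 0 (τ=3/4); S_0(τ)=-635/608

y_0=2 y_1=-1 y_2=4 y_3=3 y_4=-3 y_5=3
S(3/4) = -635/608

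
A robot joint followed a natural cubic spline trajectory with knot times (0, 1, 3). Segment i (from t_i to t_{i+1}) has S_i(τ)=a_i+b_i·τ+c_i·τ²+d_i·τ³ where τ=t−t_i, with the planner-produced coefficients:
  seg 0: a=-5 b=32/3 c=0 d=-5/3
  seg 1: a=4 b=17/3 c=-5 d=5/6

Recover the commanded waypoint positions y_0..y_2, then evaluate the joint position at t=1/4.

y_0 = S_0(0) = a_0 = -5
y_1 = S_1(0) = a_1 = 4
y_2 = S_1(2) = 2
t_q=1/4 is in segment 0 (τ=1/4); S_0(τ)=-151/64

y_0=-5 y_1=4 y_2=2
S(1/4) = -151/64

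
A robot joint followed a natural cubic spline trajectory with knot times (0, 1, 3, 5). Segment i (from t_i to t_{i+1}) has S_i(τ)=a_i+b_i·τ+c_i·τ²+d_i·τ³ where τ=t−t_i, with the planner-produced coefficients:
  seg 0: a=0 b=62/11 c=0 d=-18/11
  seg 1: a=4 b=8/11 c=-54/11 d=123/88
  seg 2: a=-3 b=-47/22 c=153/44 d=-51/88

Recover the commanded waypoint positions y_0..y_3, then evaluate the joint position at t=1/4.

y_0=0 y_1=4 y_2=-3 y_3=2
S(1/4) = 487/352

y_0 = S_0(0) = a_0 = 0
y_1 = S_1(0) = a_1 = 4
y_2 = S_2(0) = a_2 = -3
y_3 = S_2(2) = 2
t_q=1/4 is in segment 0 (τ=1/4); S_0(τ)=487/352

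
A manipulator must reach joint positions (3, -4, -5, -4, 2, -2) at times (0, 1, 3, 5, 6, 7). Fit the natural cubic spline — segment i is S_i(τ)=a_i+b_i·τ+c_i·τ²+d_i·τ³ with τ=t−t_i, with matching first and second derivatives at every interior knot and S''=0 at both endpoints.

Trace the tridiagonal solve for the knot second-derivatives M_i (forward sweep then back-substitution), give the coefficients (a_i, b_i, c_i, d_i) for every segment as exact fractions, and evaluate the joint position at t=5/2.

  seg 0: a=3 b=-3793/458 c=0 d=587/458
  seg 1: a=-4 b=-1016/229 c=1761/458 d=-1719/1832
  seg 2: a=-5 b=-145/458 c=-1635/916 d=2009/1832
  seg 3: a=-4 b=1306/229 c=1098/229 d=-1030/229
  seg 4: a=2 b=412/229 c=-1992/229 d=664/229
S(5/2) = -75781/14656

Δ: Δ0=-7, Δ1=-1/2, Δ2=1/2, Δ3=6, Δ4=-4
row 1: diag=6, rhs=39; c'=1/3, d'=13/2
row 2: denom=8−2·1/3=22/3; d'=(6−2·13/2)/(22/3)=-21/22
row 3: denom=6−2·3/11=60/11; d'=(33−2·-21/22)/(60/11)=32/5
row 4: denom=4−1·11/60=229/60; d'=(-60−1·32/5)/(229/60)=-3984/229
back: M4=-3984/229
back: M3=32/5−11/60·-3984/229=2196/229
back: M2=-21/22−3/11·2196/229=-1635/458
back: M1=13/2−1/3·-1635/458=1761/229
M: M0=0, M1=1761/229, M2=-1635/458, M3=2196/229, M4=-3984/229, M5=0
seg 0: a=3, c=M0/2=0, d=(M1−M0)/(6·1)=587/458, b=Δ0−h0·(2M0+M1)/6=-3793/458
seg 1: a=-4, c=M1/2=1761/458, d=(M2−M1)/(6·2)=-1719/1832, b=Δ1−h1·(2M1+M2)/6=-1016/229
seg 2: a=-5, c=M2/2=-1635/916, d=(M3−M2)/(6·2)=2009/1832, b=Δ2−h2·(2M2+M3)/6=-145/458
seg 3: a=-4, c=M3/2=1098/229, d=(M4−M3)/(6·1)=-1030/229, b=Δ3−h3·(2M3+M4)/6=1306/229
seg 4: a=2, c=M4/2=-1992/229, d=(M5−M4)/(6·1)=664/229, b=Δ4−h4·(2M4+M5)/6=412/229
t_q=5/2 → seg 1, τ=3/2; S=-4+-1016/229·τ+1761/458·τ²+-1719/1832·τ³=-75781/14656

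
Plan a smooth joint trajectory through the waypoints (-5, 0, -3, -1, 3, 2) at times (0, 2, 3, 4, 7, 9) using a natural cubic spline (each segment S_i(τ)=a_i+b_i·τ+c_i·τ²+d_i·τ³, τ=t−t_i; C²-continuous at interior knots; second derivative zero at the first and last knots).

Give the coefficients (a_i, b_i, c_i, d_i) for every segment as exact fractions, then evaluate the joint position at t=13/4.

Δ: Δ0=5/2, Δ1=-3, Δ2=2, Δ3=4/3, Δ4=-1/2
row 1: diag=6, rhs=-33; c'=1/6, d'=-11/2
row 2: denom=4−1·1/6=23/6; d'=(30−1·-11/2)/(23/6)=213/23
row 3: denom=8−1·6/23=178/23; d'=(-4−1·213/23)/(178/23)=-305/178
row 4: denom=10−3·69/178=1573/178; d'=(-11−3·-305/178)/(1573/178)=-1043/1573
back: M4=-1043/1573
back: M3=-305/178−69/178·-1043/1573=-2291/1573
back: M2=213/23−6/23·-2291/1573=15165/1573
back: M1=-11/2−1/6·15165/1573=-11179/1573
M: M0=0, M1=-11179/1573, M2=15165/1573, M3=-2291/1573, M4=-1043/1573, M5=0
seg 0: a=-5, c=M0/2=0, d=(M1−M0)/(6·2)=-11179/18876, b=Δ0−h0·(2M0+M1)/6=45953/9438
seg 1: a=0, c=M1/2=-11179/3146, d=(M2−M1)/(6·1)=13172/4719, b=Δ1−h1·(2M1+M2)/6=-21121/9438
seg 2: a=-3, c=M2/2=15165/3146, d=(M3−M2)/(6·1)=-8728/4719, b=Δ2−h2·(2M2+M3)/6=-833/858
seg 3: a=-1, c=M3/2=-2291/3146, d=(M4−M3)/(6·3)=16/363, b=Δ3−h3·(2M3+M4)/6=29459/9438
seg 4: a=3, c=M4/2=-1043/3146, d=(M5−M4)/(6·2)=1043/18876, b=Δ4−h4·(2M4+M5)/6=-547/9438
t_q=13/4 → seg 2, τ=1/4; S=-3+-833/858·τ+15165/3146·τ²+-8728/4719·τ³=-149515/50336

  seg 0: a=-5 b=45953/9438 c=0 d=-11179/18876
  seg 1: a=0 b=-21121/9438 c=-11179/3146 d=13172/4719
  seg 2: a=-3 b=-833/858 c=15165/3146 d=-8728/4719
  seg 3: a=-1 b=29459/9438 c=-2291/3146 d=16/363
  seg 4: a=3 b=-547/9438 c=-1043/3146 d=1043/18876
S(13/4) = -149515/50336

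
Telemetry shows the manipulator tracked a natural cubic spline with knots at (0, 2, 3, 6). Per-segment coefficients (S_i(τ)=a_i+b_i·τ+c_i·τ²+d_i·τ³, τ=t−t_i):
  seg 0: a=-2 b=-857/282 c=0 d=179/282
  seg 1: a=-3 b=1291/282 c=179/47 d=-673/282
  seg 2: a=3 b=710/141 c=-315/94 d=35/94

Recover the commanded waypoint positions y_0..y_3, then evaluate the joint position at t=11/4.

y_0=-2 y_1=-3 y_2=3 y_3=-2
S(11/4) = 9439/6016

y_0 = S_0(0) = a_0 = -2
y_1 = S_1(0) = a_1 = -3
y_2 = S_2(0) = a_2 = 3
y_3 = S_2(3) = -2
t_q=11/4 is in segment 1 (τ=3/4); S_1(τ)=9439/6016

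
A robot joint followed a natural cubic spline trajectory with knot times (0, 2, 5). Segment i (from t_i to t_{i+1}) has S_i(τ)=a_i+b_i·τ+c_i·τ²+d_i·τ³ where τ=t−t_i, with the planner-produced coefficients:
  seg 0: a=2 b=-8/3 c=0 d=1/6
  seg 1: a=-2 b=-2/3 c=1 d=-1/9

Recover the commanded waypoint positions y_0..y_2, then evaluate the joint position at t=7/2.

y_0 = S_0(0) = a_0 = 2
y_1 = S_1(0) = a_1 = -2
y_2 = S_1(3) = 2
t_q=7/2 is in segment 1 (τ=3/2); S_1(τ)=-9/8

y_0=2 y_1=-2 y_2=2
S(7/2) = -9/8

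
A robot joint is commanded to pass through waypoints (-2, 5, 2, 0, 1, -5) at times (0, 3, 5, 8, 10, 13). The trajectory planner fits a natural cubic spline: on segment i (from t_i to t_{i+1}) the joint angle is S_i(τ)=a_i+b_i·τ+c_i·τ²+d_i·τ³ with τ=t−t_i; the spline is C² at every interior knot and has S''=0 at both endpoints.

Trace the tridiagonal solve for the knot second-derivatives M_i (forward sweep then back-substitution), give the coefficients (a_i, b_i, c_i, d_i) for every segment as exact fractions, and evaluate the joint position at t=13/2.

  seg 0: a=-2 b=1409/396 c=0 d=-485/3564
  seg 1: a=5 b=-23/198 c=-485/396 d=211/792
  seg 2: a=2 b=-20/11 c=37/99 d=1/297
  seg 3: a=0 b=17/33 c=40/99 d=-163/792
  seg 4: a=1 b=-67/198 c=-329/396 d=329/3564
S(13/2) = 1/8

Δ: Δ0=7/3, Δ1=-3/2, Δ2=-2/3, Δ3=1/2, Δ4=-2
row 1: diag=10, rhs=-23; c'=1/5, d'=-23/10
row 2: denom=10−2·1/5=48/5; d'=(5−2·-23/10)/(48/5)=1
row 3: denom=10−3·5/16=145/16; d'=(7−3·1)/(145/16)=64/145
row 4: denom=10−2·32/145=1386/145; d'=(-15−2·64/145)/(1386/145)=-329/198
back: M4=-329/198
back: M3=64/145−32/145·-329/198=80/99
back: M2=1−5/16·80/99=74/99
back: M1=-23/10−1/5·74/99=-485/198
M: M0=0, M1=-485/198, M2=74/99, M3=80/99, M4=-329/198, M5=0
seg 0: a=-2, c=M0/2=0, d=(M1−M0)/(6·3)=-485/3564, b=Δ0−h0·(2M0+M1)/6=1409/396
seg 1: a=5, c=M1/2=-485/396, d=(M2−M1)/(6·2)=211/792, b=Δ1−h1·(2M1+M2)/6=-23/198
seg 2: a=2, c=M2/2=37/99, d=(M3−M2)/(6·3)=1/297, b=Δ2−h2·(2M2+M3)/6=-20/11
seg 3: a=0, c=M3/2=40/99, d=(M4−M3)/(6·2)=-163/792, b=Δ3−h3·(2M3+M4)/6=17/33
seg 4: a=1, c=M4/2=-329/396, d=(M5−M4)/(6·3)=329/3564, b=Δ4−h4·(2M4+M5)/6=-67/198
t_q=13/2 → seg 2, τ=3/2; S=2+-20/11·τ+37/99·τ²+1/297·τ³=1/8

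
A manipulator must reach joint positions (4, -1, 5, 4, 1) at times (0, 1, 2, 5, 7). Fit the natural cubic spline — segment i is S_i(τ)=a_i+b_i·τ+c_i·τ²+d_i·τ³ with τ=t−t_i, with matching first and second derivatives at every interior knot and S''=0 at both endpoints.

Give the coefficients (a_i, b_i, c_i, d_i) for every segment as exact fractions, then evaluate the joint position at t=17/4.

Δ: Δ0=-5, Δ1=6, Δ2=-1/3, Δ3=-3/2
row 1: diag=4, rhs=66; c'=1/4, d'=33/2
row 2: denom=8−1·1/4=31/4; d'=(-38−1·33/2)/(31/4)=-218/31
row 3: denom=10−3·12/31=274/31; d'=(-7−3·-218/31)/(274/31)=437/274
back: M3=437/274
back: M2=-218/31−12/31·437/274=-1048/137
back: M1=33/2−1/4·-1048/137=5045/274
M: M0=0, M1=5045/274, M2=-1048/137, M3=437/274, M4=0
seg 0: a=4, c=M0/2=0, d=(M1−M0)/(6·1)=5045/1644, b=Δ0−h0·(2M0+M1)/6=-13265/1644
seg 1: a=-1, c=M1/2=5045/548, d=(M2−M1)/(6·1)=-7141/1644, b=Δ1−h1·(2M1+M2)/6=935/822
seg 2: a=5, c=M2/2=-524/137, d=(M3−M2)/(6·3)=2533/4932, b=Δ2−h2·(2M2+M3)/6=10717/1644
seg 3: a=4, c=M3/2=437/548, d=(M4−M3)/(6·2)=-437/3288, b=Δ3−h3·(2M3+M4)/6=-2107/822
t_q=17/4 → seg 2, τ=9/4; S=5+10717/1644·τ+-524/137·τ²+2533/4932·τ³=215845/35072

  seg 0: a=4 b=-13265/1644 c=0 d=5045/1644
  seg 1: a=-1 b=935/822 c=5045/548 d=-7141/1644
  seg 2: a=5 b=10717/1644 c=-524/137 d=2533/4932
  seg 3: a=4 b=-2107/822 c=437/548 d=-437/3288
S(17/4) = 215845/35072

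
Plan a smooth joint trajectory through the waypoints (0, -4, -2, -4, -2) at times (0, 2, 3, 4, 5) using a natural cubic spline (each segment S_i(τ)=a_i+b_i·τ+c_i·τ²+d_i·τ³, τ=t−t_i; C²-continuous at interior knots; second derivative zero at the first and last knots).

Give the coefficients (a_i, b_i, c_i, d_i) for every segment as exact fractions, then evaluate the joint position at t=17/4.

  seg 0: a=0 b=-166/43 c=0 d=20/43
  seg 1: a=-4 b=74/43 c=120/43 d=-108/43
  seg 2: a=-2 b=-10/43 c=-204/43 d=128/43
  seg 3: a=-4 b=-34/43 c=180/43 d=-60/43
S(17/4) = -2723/688

Δ: Δ0=-2, Δ1=2, Δ2=-2, Δ3=2
row 1: diag=6, rhs=24; c'=1/6, d'=4
row 2: denom=4−1·1/6=23/6; d'=(-24−1·4)/(23/6)=-168/23
row 3: denom=4−1·6/23=86/23; d'=(24−1·-168/23)/(86/23)=360/43
back: M3=360/43
back: M2=-168/23−6/23·360/43=-408/43
back: M1=4−1/6·-408/43=240/43
M: M0=0, M1=240/43, M2=-408/43, M3=360/43, M4=0
seg 0: a=0, c=M0/2=0, d=(M1−M0)/(6·2)=20/43, b=Δ0−h0·(2M0+M1)/6=-166/43
seg 1: a=-4, c=M1/2=120/43, d=(M2−M1)/(6·1)=-108/43, b=Δ1−h1·(2M1+M2)/6=74/43
seg 2: a=-2, c=M2/2=-204/43, d=(M3−M2)/(6·1)=128/43, b=Δ2−h2·(2M2+M3)/6=-10/43
seg 3: a=-4, c=M3/2=180/43, d=(M4−M3)/(6·1)=-60/43, b=Δ3−h3·(2M3+M4)/6=-34/43
t_q=17/4 → seg 3, τ=1/4; S=-4+-34/43·τ+180/43·τ²+-60/43·τ³=-2723/688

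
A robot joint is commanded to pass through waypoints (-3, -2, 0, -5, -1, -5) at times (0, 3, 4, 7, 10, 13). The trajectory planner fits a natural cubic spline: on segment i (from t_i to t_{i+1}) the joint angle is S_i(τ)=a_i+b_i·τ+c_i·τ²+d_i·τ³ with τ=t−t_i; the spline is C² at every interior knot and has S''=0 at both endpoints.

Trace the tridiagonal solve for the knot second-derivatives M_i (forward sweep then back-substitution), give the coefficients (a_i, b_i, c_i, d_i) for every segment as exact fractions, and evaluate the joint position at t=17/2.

Δ: Δ0=1/3, Δ1=2, Δ2=-5/3, Δ3=4/3, Δ4=-4/3
row 1: diag=8, rhs=10; c'=1/8, d'=5/4
row 2: denom=8−1·1/8=63/8; d'=(-22−1·5/4)/(63/8)=-62/21
row 3: denom=12−3·8/21=76/7; d'=(18−3·-62/21)/(76/7)=47/19
row 4: denom=12−3·21/76=849/76; d'=(-16−3·47/19)/(849/76)=-1780/849
back: M4=-1780/849
back: M3=47/19−21/76·-1780/849=864/283
back: M2=-62/21−8/21·864/283=-3494/849
back: M1=5/4−1/8·-3494/849=1498/849
M: M0=0, M1=1498/849, M2=-3494/849, M3=864/283, M4=-1780/849, M5=0
seg 0: a=-3, c=M0/2=0, d=(M1−M0)/(6·3)=749/7641, b=Δ0−h0·(2M0+M1)/6=-466/849
seg 1: a=-2, c=M1/2=749/849, d=(M2−M1)/(6·1)=-832/849, b=Δ1−h1·(2M1+M2)/6=1781/849
seg 2: a=0, c=M2/2=-1747/849, d=(M3−M2)/(6·3)=3043/7641, b=Δ2−h2·(2M2+M3)/6=261/283
seg 3: a=-5, c=M3/2=432/283, d=(M4−M3)/(6·3)=-2186/7641, b=Δ3−h3·(2M3+M4)/6=-190/283
seg 4: a=-1, c=M4/2=-890/849, d=(M5−M4)/(6·3)=890/7641, b=Δ4−h4·(2M4+M5)/6=216/283
t_q=17/2 → seg 3, τ=3/2; S=-5+-190/283·τ+432/283·τ²+-2186/7641·τ³=-4005/1132

  seg 0: a=-3 b=-466/849 c=0 d=749/7641
  seg 1: a=-2 b=1781/849 c=749/849 d=-832/849
  seg 2: a=0 b=261/283 c=-1747/849 d=3043/7641
  seg 3: a=-5 b=-190/283 c=432/283 d=-2186/7641
  seg 4: a=-1 b=216/283 c=-890/849 d=890/7641
S(17/2) = -4005/1132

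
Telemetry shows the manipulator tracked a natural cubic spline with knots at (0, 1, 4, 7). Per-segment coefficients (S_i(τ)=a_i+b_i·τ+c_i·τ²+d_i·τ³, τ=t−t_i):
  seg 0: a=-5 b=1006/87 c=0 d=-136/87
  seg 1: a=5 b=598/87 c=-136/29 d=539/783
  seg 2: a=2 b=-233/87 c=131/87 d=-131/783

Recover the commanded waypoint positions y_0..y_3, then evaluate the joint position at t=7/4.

y_0=-5 y_1=5 y_2=2 y_3=3
S(7/4) = 14491/1856

y_0 = S_0(0) = a_0 = -5
y_1 = S_1(0) = a_1 = 5
y_2 = S_2(0) = a_2 = 2
y_3 = S_2(3) = 3
t_q=7/4 is in segment 1 (τ=3/4); S_1(τ)=14491/1856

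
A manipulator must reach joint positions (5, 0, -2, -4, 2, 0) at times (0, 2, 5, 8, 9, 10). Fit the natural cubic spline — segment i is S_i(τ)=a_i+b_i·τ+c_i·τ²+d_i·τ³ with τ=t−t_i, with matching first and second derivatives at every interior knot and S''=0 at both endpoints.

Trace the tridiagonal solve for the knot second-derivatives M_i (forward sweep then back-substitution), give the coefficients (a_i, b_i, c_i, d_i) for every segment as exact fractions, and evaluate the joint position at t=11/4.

  seg 0: a=5 b=-19117/6162 c=0 d=464/3081
  seg 1: a=0 b=-7981/6162 c=928/1027 d=-329/1422
  seg 2: a=-2 b=-6533/3081 c=-2421/2054 d=10249/18486
  seg 3: a=-4 b=35597/6162 c=3914/1027 d=-22109/6162
  seg 4: a=2 b=8119/3081 c=-14281/2054 d=14281/6162
S(11/4) = -73711/131456

Δ: Δ0=-5/2, Δ1=-2/3, Δ2=-2/3, Δ3=6, Δ4=-2
row 1: diag=10, rhs=11; c'=3/10, d'=11/10
row 2: denom=12−3·3/10=111/10; d'=(0−3·11/10)/(111/10)=-11/37
row 3: denom=8−3·10/37=266/37; d'=(40−3·-11/37)/(266/37)=1513/266
row 4: denom=4−1·37/266=1027/266; d'=(-48−1·1513/266)/(1027/266)=-14281/1027
back: M4=-14281/1027
back: M3=1513/266−37/266·-14281/1027=7828/1027
back: M2=-11/37−10/37·7828/1027=-2421/1027
back: M1=11/10−3/10·-2421/1027=1856/1027
M: M0=0, M1=1856/1027, M2=-2421/1027, M3=7828/1027, M4=-14281/1027, M5=0
seg 0: a=5, c=M0/2=0, d=(M1−M0)/(6·2)=464/3081, b=Δ0−h0·(2M0+M1)/6=-19117/6162
seg 1: a=0, c=M1/2=928/1027, d=(M2−M1)/(6·3)=-329/1422, b=Δ1−h1·(2M1+M2)/6=-7981/6162
seg 2: a=-2, c=M2/2=-2421/2054, d=(M3−M2)/(6·3)=10249/18486, b=Δ2−h2·(2M2+M3)/6=-6533/3081
seg 3: a=-4, c=M3/2=3914/1027, d=(M4−M3)/(6·1)=-22109/6162, b=Δ3−h3·(2M3+M4)/6=35597/6162
seg 4: a=2, c=M4/2=-14281/2054, d=(M5−M4)/(6·1)=14281/6162, b=Δ4−h4·(2M4+M5)/6=8119/3081
t_q=11/4 → seg 1, τ=3/4; S=0+-7981/6162·τ+928/1027·τ²+-329/1422·τ³=-73711/131456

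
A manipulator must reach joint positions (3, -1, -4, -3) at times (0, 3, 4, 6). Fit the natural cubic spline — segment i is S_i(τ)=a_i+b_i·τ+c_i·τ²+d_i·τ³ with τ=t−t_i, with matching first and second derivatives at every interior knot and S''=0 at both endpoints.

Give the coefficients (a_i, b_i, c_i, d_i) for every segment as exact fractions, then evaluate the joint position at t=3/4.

  seg 0: a=3 b=-133/282 c=0 d=-9/94
  seg 1: a=-1 b=-431/141 c=-81/94 d=259/282
  seg 2: a=-4 b=-571/282 c=89/47 d=-89/282
S(3/4) = 15677/6016

Δ: Δ0=-4/3, Δ1=-3, Δ2=1/2
row 1: diag=8, rhs=-10; c'=1/8, d'=-5/4
row 2: denom=6−1·1/8=47/8; d'=(21−1·-5/4)/(47/8)=178/47
back: M2=178/47
back: M1=-5/4−1/8·178/47=-81/47
M: M0=0, M1=-81/47, M2=178/47, M3=0
seg 0: a=3, c=M0/2=0, d=(M1−M0)/(6·3)=-9/94, b=Δ0−h0·(2M0+M1)/6=-133/282
seg 1: a=-1, c=M1/2=-81/94, d=(M2−M1)/(6·1)=259/282, b=Δ1−h1·(2M1+M2)/6=-431/141
seg 2: a=-4, c=M2/2=89/47, d=(M3−M2)/(6·2)=-89/282, b=Δ2−h2·(2M2+M3)/6=-571/282
t_q=3/4 → seg 0, τ=3/4; S=3+-133/282·τ+0·τ²+-9/94·τ³=15677/6016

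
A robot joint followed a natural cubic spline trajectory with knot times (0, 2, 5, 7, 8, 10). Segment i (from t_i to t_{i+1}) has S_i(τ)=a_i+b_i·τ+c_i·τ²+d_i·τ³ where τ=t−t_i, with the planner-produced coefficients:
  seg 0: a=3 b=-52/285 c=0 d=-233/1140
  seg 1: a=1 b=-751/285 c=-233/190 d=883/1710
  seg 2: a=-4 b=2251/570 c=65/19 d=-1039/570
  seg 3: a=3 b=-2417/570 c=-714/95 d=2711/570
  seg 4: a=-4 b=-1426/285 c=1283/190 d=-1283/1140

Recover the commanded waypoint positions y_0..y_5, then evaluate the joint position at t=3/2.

y_0=3 y_1=1 y_2=-4 y_3=3 y_4=-4 y_5=4
S(3/2) = 6191/3040

y_0 = S_0(0) = a_0 = 3
y_1 = S_1(0) = a_1 = 1
y_2 = S_2(0) = a_2 = -4
y_3 = S_3(0) = a_3 = 3
y_4 = S_4(0) = a_4 = -4
y_5 = S_4(2) = 4
t_q=3/2 is in segment 0 (τ=3/2); S_0(τ)=6191/3040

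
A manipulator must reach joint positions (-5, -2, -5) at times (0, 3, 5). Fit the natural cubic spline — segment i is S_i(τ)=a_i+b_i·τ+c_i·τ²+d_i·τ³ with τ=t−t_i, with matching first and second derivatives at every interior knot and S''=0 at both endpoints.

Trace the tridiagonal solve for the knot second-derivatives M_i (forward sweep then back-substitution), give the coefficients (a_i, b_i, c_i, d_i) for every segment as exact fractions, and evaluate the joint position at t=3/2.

  seg 0: a=-5 b=7/4 c=0 d=-1/12
  seg 1: a=-2 b=-1/2 c=-3/4 d=1/8
S(3/2) = -85/32

Δ: Δ0=1, Δ1=-3/2
row 1: diag=10, rhs=-15; c'=1/5, d'=-3/2
back: M1=-3/2
M: M0=0, M1=-3/2, M2=0
seg 0: a=-5, c=M0/2=0, d=(M1−M0)/(6·3)=-1/12, b=Δ0−h0·(2M0+M1)/6=7/4
seg 1: a=-2, c=M1/2=-3/4, d=(M2−M1)/(6·2)=1/8, b=Δ1−h1·(2M1+M2)/6=-1/2
t_q=3/2 → seg 0, τ=3/2; S=-5+7/4·τ+0·τ²+-1/12·τ³=-85/32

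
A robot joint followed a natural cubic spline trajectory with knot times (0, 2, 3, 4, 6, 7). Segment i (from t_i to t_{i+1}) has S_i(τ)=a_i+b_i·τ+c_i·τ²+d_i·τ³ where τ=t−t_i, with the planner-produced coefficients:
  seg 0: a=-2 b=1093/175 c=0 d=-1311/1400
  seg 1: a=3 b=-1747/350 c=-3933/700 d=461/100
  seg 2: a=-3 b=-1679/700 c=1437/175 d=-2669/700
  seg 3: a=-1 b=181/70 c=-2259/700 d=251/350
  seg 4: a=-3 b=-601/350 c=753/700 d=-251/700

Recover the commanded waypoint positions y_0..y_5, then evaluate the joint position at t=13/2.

y_0 = S_0(0) = a_0 = -2
y_1 = S_1(0) = a_1 = 3
y_2 = S_2(0) = a_2 = -3
y_3 = S_3(0) = a_3 = -1
y_4 = S_4(0) = a_4 = -3
y_5 = S_4(1) = -4
t_q=13/2 is in segment 4 (τ=1/2); S_4(τ)=-20353/5600

y_0=-2 y_1=3 y_2=-3 y_3=-1 y_4=-3 y_5=-4
S(13/2) = -20353/5600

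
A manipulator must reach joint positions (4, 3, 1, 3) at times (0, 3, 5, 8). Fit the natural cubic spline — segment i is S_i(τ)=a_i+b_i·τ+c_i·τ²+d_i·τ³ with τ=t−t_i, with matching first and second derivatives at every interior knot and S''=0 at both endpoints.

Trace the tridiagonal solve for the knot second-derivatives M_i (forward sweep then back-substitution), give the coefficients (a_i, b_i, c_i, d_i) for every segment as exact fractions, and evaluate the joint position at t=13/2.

  seg 0: a=4 b=-1/48 c=0 d=-5/144
  seg 1: a=3 b=-23/24 c=-5/16 d=7/48
  seg 2: a=1 b=-11/24 c=9/16 d=-1/16
S(13/2) = 175/128

Δ: Δ0=-1/3, Δ1=-1, Δ2=2/3
row 1: diag=10, rhs=-4; c'=1/5, d'=-2/5
row 2: denom=10−2·1/5=48/5; d'=(10−2·-2/5)/(48/5)=9/8
back: M2=9/8
back: M1=-2/5−1/5·9/8=-5/8
M: M0=0, M1=-5/8, M2=9/8, M3=0
seg 0: a=4, c=M0/2=0, d=(M1−M0)/(6·3)=-5/144, b=Δ0−h0·(2M0+M1)/6=-1/48
seg 1: a=3, c=M1/2=-5/16, d=(M2−M1)/(6·2)=7/48, b=Δ1−h1·(2M1+M2)/6=-23/24
seg 2: a=1, c=M2/2=9/16, d=(M3−M2)/(6·3)=-1/16, b=Δ2−h2·(2M2+M3)/6=-11/24
t_q=13/2 → seg 2, τ=3/2; S=1+-11/24·τ+9/16·τ²+-1/16·τ³=175/128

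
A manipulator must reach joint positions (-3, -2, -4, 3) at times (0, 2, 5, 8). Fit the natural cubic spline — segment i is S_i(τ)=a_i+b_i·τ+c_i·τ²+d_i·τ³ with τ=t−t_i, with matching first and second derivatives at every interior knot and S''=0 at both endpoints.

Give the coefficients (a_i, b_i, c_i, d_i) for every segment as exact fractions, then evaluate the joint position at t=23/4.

Δ: Δ0=1/2, Δ1=-2/3, Δ2=7/3
row 1: diag=10, rhs=-7; c'=3/10, d'=-7/10
row 2: denom=12−3·3/10=111/10; d'=(18−3·-7/10)/(111/10)=67/37
back: M2=67/37
back: M1=-7/10−3/10·67/37=-46/37
M: M0=0, M1=-46/37, M2=67/37, M3=0
seg 0: a=-3, c=M0/2=0, d=(M1−M0)/(6·2)=-23/222, b=Δ0−h0·(2M0+M1)/6=203/222
seg 1: a=-2, c=M1/2=-23/37, d=(M2−M1)/(6·3)=113/666, b=Δ1−h1·(2M1+M2)/6=-73/222
seg 2: a=-4, c=M2/2=67/74, d=(M3−M2)/(6·3)=-67/666, b=Δ2−h2·(2M2+M3)/6=58/111
t_q=23/4 → seg 2, τ=3/4; S=-4+58/111·τ+67/74·τ²+-67/666·τ³=-14877/4736

  seg 0: a=-3 b=203/222 c=0 d=-23/222
  seg 1: a=-2 b=-73/222 c=-23/37 d=113/666
  seg 2: a=-4 b=58/111 c=67/74 d=-67/666
S(23/4) = -14877/4736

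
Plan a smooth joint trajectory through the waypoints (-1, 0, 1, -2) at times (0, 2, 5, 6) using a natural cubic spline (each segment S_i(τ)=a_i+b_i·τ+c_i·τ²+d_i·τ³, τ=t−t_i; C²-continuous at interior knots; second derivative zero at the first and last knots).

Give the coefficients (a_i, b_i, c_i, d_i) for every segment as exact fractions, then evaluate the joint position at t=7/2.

Δ: Δ0=1/2, Δ1=1/3, Δ2=-3
row 1: diag=10, rhs=-1; c'=3/10, d'=-1/10
row 2: denom=8−3·3/10=71/10; d'=(-20−3·-1/10)/(71/10)=-197/71
back: M2=-197/71
back: M1=-1/10−3/10·-197/71=52/71
M: M0=0, M1=52/71, M2=-197/71, M3=0
seg 0: a=-1, c=M0/2=0, d=(M1−M0)/(6·2)=13/213, b=Δ0−h0·(2M0+M1)/6=109/426
seg 1: a=0, c=M1/2=26/71, d=(M2−M1)/(6·3)=-83/426, b=Δ1−h1·(2M1+M2)/6=421/426
seg 2: a=1, c=M2/2=-197/142, d=(M3−M2)/(6·1)=197/426, b=Δ2−h2·(2M2+M3)/6=-442/213
t_q=7/2 → seg 1, τ=3/2; S=0+421/426·τ+26/71·τ²+-83/426·τ³=1873/1136

  seg 0: a=-1 b=109/426 c=0 d=13/213
  seg 1: a=0 b=421/426 c=26/71 d=-83/426
  seg 2: a=1 b=-442/213 c=-197/142 d=197/426
S(7/2) = 1873/1136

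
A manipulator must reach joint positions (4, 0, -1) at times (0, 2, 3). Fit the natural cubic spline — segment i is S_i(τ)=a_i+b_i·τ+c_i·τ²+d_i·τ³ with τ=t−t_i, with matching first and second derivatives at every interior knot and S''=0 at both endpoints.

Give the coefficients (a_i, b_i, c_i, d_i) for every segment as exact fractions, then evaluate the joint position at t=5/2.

Δ: Δ0=-2, Δ1=-1
row 1: diag=6, rhs=6; c'=1/6, d'=1
back: M1=1
M: M0=0, M1=1, M2=0
seg 0: a=4, c=M0/2=0, d=(M1−M0)/(6·2)=1/12, b=Δ0−h0·(2M0+M1)/6=-7/3
seg 1: a=0, c=M1/2=1/2, d=(M2−M1)/(6·1)=-1/6, b=Δ1−h1·(2M1+M2)/6=-4/3
t_q=5/2 → seg 1, τ=1/2; S=0+-4/3·τ+1/2·τ²+-1/6·τ³=-9/16

  seg 0: a=4 b=-7/3 c=0 d=1/12
  seg 1: a=0 b=-4/3 c=1/2 d=-1/6
S(5/2) = -9/16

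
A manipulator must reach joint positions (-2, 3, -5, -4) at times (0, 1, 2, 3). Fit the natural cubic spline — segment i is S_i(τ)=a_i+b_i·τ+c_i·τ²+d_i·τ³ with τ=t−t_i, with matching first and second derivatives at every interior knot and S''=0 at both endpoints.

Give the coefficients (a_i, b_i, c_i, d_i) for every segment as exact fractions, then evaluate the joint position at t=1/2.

  seg 0: a=-2 b=136/15 c=0 d=-61/15
  seg 1: a=3 b=-47/15 c=-61/5 d=22/3
  seg 2: a=-5 b=-83/15 c=49/5 d=-49/15
S(1/2) = 81/40

Δ: Δ0=5, Δ1=-8, Δ2=1
row 1: diag=4, rhs=-78; c'=1/4, d'=-39/2
row 2: denom=4−1·1/4=15/4; d'=(54−1·-39/2)/(15/4)=98/5
back: M2=98/5
back: M1=-39/2−1/4·98/5=-122/5
M: M0=0, M1=-122/5, M2=98/5, M3=0
seg 0: a=-2, c=M0/2=0, d=(M1−M0)/(6·1)=-61/15, b=Δ0−h0·(2M0+M1)/6=136/15
seg 1: a=3, c=M1/2=-61/5, d=(M2−M1)/(6·1)=22/3, b=Δ1−h1·(2M1+M2)/6=-47/15
seg 2: a=-5, c=M2/2=49/5, d=(M3−M2)/(6·1)=-49/15, b=Δ2−h2·(2M2+M3)/6=-83/15
t_q=1/2 → seg 0, τ=1/2; S=-2+136/15·τ+0·τ²+-61/15·τ³=81/40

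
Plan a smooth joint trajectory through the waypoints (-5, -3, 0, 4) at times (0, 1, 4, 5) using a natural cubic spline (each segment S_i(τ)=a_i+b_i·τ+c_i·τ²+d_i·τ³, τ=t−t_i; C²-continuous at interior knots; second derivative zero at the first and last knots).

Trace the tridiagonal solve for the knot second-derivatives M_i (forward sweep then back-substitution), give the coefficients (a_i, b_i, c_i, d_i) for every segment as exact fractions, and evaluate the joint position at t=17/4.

Δ: Δ0=2, Δ1=1, Δ2=4
row 1: diag=8, rhs=-6; c'=3/8, d'=-3/4
row 2: denom=8−3·3/8=55/8; d'=(18−3·-3/4)/(55/8)=162/55
back: M2=162/55
back: M1=-3/4−3/8·162/55=-102/55
M: M0=0, M1=-102/55, M2=162/55, M3=0
seg 0: a=-5, c=M0/2=0, d=(M1−M0)/(6·1)=-17/55, b=Δ0−h0·(2M0+M1)/6=127/55
seg 1: a=-3, c=M1/2=-51/55, d=(M2−M1)/(6·3)=4/15, b=Δ1−h1·(2M1+M2)/6=76/55
seg 2: a=0, c=M2/2=81/55, d=(M3−M2)/(6·1)=-27/55, b=Δ2−h2·(2M2+M3)/6=166/55
t_q=17/4 → seg 2, τ=1/4; S=0+166/55·τ+81/55·τ²+-27/55·τ³=2953/3520

  seg 0: a=-5 b=127/55 c=0 d=-17/55
  seg 1: a=-3 b=76/55 c=-51/55 d=4/15
  seg 2: a=0 b=166/55 c=81/55 d=-27/55
S(17/4) = 2953/3520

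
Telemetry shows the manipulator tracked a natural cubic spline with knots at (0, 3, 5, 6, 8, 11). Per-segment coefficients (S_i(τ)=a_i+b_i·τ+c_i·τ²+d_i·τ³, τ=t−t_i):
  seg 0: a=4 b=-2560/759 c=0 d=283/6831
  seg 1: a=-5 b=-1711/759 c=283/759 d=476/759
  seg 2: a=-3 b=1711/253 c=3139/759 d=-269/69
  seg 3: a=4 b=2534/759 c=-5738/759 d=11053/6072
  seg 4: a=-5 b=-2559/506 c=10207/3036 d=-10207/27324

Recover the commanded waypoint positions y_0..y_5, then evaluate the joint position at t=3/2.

y_0=4 y_1=-5 y_2=-3 y_3=4 y_4=-5 y_5=0
S(3/2) = -1861/2024

y_0 = S_0(0) = a_0 = 4
y_1 = S_1(0) = a_1 = -5
y_2 = S_2(0) = a_2 = -3
y_3 = S_3(0) = a_3 = 4
y_4 = S_4(0) = a_4 = -5
y_5 = S_4(3) = 0
t_q=3/2 is in segment 0 (τ=3/2); S_0(τ)=-1861/2024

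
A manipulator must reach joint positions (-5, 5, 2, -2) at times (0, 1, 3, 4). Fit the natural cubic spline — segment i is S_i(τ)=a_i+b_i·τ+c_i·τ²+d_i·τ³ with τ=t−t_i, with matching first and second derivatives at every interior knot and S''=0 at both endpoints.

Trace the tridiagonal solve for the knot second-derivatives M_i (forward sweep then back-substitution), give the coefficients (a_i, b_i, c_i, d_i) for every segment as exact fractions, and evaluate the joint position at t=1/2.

  seg 0: a=-5 b=12 c=0 d=-2
  seg 1: a=5 b=6 c=-6 d=9/8
  seg 2: a=2 b=-9/2 c=3/4 d=-1/4
S(1/2) = 3/4

Δ: Δ0=10, Δ1=-3/2, Δ2=-4
row 1: diag=6, rhs=-69; c'=1/3, d'=-23/2
row 2: denom=6−2·1/3=16/3; d'=(-15−2·-23/2)/(16/3)=3/2
back: M2=3/2
back: M1=-23/2−1/3·3/2=-12
M: M0=0, M1=-12, M2=3/2, M3=0
seg 0: a=-5, c=M0/2=0, d=(M1−M0)/(6·1)=-2, b=Δ0−h0·(2M0+M1)/6=12
seg 1: a=5, c=M1/2=-6, d=(M2−M1)/(6·2)=9/8, b=Δ1−h1·(2M1+M2)/6=6
seg 2: a=2, c=M2/2=3/4, d=(M3−M2)/(6·1)=-1/4, b=Δ2−h2·(2M2+M3)/6=-9/2
t_q=1/2 → seg 0, τ=1/2; S=-5+12·τ+0·τ²+-2·τ³=3/4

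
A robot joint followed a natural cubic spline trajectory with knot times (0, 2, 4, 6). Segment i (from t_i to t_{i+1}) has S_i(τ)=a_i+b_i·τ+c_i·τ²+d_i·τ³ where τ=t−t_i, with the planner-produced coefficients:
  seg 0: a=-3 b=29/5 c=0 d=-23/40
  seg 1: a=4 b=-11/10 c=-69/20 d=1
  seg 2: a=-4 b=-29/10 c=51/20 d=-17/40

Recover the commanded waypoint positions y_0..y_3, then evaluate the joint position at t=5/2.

y_0=-3 y_1=4 y_2=-4 y_3=-3
S(5/2) = 217/80

y_0 = S_0(0) = a_0 = -3
y_1 = S_1(0) = a_1 = 4
y_2 = S_2(0) = a_2 = -4
y_3 = S_2(2) = -3
t_q=5/2 is in segment 1 (τ=1/2); S_1(τ)=217/80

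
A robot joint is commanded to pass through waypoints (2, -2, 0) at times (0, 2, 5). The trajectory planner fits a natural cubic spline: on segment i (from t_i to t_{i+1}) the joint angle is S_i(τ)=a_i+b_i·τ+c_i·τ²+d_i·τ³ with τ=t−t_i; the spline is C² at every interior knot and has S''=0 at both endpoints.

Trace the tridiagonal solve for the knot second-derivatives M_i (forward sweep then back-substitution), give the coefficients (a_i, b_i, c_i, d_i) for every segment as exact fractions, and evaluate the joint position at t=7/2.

  seg 0: a=2 b=-38/15 c=0 d=2/15
  seg 1: a=-2 b=-14/15 c=4/5 d=-4/45
S(7/2) = -19/10

Δ: Δ0=-2, Δ1=2/3
row 1: diag=10, rhs=16; c'=3/10, d'=8/5
back: M1=8/5
M: M0=0, M1=8/5, M2=0
seg 0: a=2, c=M0/2=0, d=(M1−M0)/(6·2)=2/15, b=Δ0−h0·(2M0+M1)/6=-38/15
seg 1: a=-2, c=M1/2=4/5, d=(M2−M1)/(6·3)=-4/45, b=Δ1−h1·(2M1+M2)/6=-14/15
t_q=7/2 → seg 1, τ=3/2; S=-2+-14/15·τ+4/5·τ²+-4/45·τ³=-19/10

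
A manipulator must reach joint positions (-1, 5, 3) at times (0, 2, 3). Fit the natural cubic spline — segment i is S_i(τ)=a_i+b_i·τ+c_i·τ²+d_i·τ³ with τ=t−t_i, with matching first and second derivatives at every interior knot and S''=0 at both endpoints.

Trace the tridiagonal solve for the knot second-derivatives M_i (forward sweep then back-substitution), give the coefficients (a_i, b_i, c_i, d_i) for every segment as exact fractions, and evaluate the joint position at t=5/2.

Δ: Δ0=3, Δ1=-2
row 1: diag=6, rhs=-30; c'=1/6, d'=-5
back: M1=-5
M: M0=0, M1=-5, M2=0
seg 0: a=-1, c=M0/2=0, d=(M1−M0)/(6·2)=-5/12, b=Δ0−h0·(2M0+M1)/6=14/3
seg 1: a=5, c=M1/2=-5/2, d=(M2−M1)/(6·1)=5/6, b=Δ1−h1·(2M1+M2)/6=-1/3
t_q=5/2 → seg 1, τ=1/2; S=5+-1/3·τ+-5/2·τ²+5/6·τ³=69/16

  seg 0: a=-1 b=14/3 c=0 d=-5/12
  seg 1: a=5 b=-1/3 c=-5/2 d=5/6
S(5/2) = 69/16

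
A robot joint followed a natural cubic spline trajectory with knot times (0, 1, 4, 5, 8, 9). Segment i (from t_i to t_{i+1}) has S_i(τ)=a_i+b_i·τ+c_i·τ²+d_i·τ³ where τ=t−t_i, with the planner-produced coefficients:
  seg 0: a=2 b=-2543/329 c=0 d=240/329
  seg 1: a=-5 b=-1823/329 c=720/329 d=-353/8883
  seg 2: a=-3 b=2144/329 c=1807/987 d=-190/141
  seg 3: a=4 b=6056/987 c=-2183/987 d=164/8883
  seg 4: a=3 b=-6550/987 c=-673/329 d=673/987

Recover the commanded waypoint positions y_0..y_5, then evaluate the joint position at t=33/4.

y_0 = S_0(0) = a_0 = 2
y_1 = S_1(0) = a_1 = -5
y_2 = S_2(0) = a_2 = -3
y_3 = S_3(0) = a_3 = 4
y_4 = S_4(0) = a_4 = 3
y_5 = S_4(1) = -5
t_q=33/4 is in segment 4 (τ=1/4); S_4(τ)=3681/3008

y_0=2 y_1=-5 y_2=-3 y_3=4 y_4=3 y_5=-5
S(33/4) = 3681/3008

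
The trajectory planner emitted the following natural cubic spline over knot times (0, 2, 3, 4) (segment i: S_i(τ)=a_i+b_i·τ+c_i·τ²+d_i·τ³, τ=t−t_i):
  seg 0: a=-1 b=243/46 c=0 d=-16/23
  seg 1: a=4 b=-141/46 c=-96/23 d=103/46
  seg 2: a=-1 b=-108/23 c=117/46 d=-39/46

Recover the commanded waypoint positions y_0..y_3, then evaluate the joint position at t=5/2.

y_0 = S_0(0) = a_0 = -1
y_1 = S_1(0) = a_1 = 4
y_2 = S_2(0) = a_2 = -1
y_3 = S_2(1) = -4
t_q=5/2 is in segment 1 (τ=1/2); S_1(τ)=627/368

y_0=-1 y_1=4 y_2=-1 y_3=-4
S(5/2) = 627/368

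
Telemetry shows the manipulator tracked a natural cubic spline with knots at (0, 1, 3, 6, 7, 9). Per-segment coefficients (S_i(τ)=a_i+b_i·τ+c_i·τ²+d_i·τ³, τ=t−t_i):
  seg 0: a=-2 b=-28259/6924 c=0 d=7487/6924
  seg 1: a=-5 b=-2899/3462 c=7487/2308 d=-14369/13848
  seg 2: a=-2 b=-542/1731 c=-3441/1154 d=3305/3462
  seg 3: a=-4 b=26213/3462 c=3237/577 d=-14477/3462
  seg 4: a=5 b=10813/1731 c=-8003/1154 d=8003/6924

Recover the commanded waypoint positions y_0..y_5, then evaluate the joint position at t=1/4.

y_0 = S_0(0) = a_0 = -2
y_1 = S_1(0) = a_1 = -5
y_2 = S_2(0) = a_2 = -2
y_3 = S_3(0) = a_3 = -4
y_4 = S_4(0) = a_4 = 5
y_5 = S_4(2) = -1
t_q=1/4 is in segment 0 (τ=1/4); S_0(τ)=-443643/147712

y_0=-2 y_1=-5 y_2=-2 y_3=-4 y_4=5 y_5=-1
S(1/4) = -443643/147712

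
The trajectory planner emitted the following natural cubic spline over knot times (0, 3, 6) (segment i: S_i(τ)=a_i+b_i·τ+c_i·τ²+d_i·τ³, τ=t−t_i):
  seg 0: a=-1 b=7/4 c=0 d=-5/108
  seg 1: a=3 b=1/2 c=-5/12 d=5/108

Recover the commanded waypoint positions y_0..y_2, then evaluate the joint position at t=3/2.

y_0 = S_0(0) = a_0 = -1
y_1 = S_1(0) = a_1 = 3
y_2 = S_1(3) = 2
t_q=3/2 is in segment 0 (τ=3/2); S_0(τ)=47/32

y_0=-1 y_1=3 y_2=2
S(3/2) = 47/32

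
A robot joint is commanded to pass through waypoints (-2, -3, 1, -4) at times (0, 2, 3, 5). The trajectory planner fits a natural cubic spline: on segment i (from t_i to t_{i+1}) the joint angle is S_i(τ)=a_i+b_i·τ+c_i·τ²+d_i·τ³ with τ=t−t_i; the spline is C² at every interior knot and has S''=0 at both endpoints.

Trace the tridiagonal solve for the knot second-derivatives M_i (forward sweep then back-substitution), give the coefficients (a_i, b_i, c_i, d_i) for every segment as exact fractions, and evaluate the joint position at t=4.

  seg 0: a=-2 b=-169/70 c=0 d=67/140
  seg 1: a=-3 b=233/70 c=201/70 d=-11/5
  seg 2: a=1 b=173/70 c=-261/70 d=87/140
S(4) = 51/140

Δ: Δ0=-1/2, Δ1=4, Δ2=-5/2
row 1: diag=6, rhs=27; c'=1/6, d'=9/2
row 2: denom=6−1·1/6=35/6; d'=(-39−1·9/2)/(35/6)=-261/35
back: M2=-261/35
back: M1=9/2−1/6·-261/35=201/35
M: M0=0, M1=201/35, M2=-261/35, M3=0
seg 0: a=-2, c=M0/2=0, d=(M1−M0)/(6·2)=67/140, b=Δ0−h0·(2M0+M1)/6=-169/70
seg 1: a=-3, c=M1/2=201/70, d=(M2−M1)/(6·1)=-11/5, b=Δ1−h1·(2M1+M2)/6=233/70
seg 2: a=1, c=M2/2=-261/70, d=(M3−M2)/(6·2)=87/140, b=Δ2−h2·(2M2+M3)/6=173/70
t_q=4 → seg 2, τ=1; S=1+173/70·τ+-261/70·τ²+87/140·τ³=51/140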